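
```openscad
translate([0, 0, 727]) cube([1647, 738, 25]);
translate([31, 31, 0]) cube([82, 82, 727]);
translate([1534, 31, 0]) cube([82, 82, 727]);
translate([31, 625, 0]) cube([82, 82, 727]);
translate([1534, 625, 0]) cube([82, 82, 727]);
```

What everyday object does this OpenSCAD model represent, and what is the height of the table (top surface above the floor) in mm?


A table. The table height is 752 mm.

A 1647×738×25 slab sits at z = 727 on four 82 mm square posts — a table. The top surface is at 727 + 25 = 752 mm.


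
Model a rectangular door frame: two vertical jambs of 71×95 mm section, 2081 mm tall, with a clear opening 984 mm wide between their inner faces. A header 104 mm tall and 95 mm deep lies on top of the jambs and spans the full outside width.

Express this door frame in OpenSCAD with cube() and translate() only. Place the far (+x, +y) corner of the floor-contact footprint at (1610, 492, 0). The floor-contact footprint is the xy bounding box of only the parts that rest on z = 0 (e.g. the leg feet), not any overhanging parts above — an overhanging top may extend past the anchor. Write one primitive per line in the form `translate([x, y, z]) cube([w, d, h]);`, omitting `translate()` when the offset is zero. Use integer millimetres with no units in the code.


translate([484, 397, 0]) cube([71, 95, 2081]);
translate([1539, 397, 0]) cube([71, 95, 2081]);
translate([484, 397, 2081]) cube([1126, 95, 104]);


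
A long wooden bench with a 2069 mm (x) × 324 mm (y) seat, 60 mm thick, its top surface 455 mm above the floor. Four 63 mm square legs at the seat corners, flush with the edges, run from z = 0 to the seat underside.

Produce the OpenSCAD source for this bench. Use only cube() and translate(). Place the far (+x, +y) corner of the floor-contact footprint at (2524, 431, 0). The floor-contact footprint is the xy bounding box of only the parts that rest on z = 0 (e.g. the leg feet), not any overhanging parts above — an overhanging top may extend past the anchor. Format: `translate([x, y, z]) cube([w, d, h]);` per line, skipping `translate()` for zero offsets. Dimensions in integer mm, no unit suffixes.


// leg_h = 455 − 60 = 395
translate([455, 107, 395]) cube([2069, 324, 60]);
translate([455, 107, 0]) cube([63, 63, 395]);
translate([455, 368, 0]) cube([63, 63, 395]);
translate([2461, 107, 0]) cube([63, 63, 395]);
translate([2461, 368, 0]) cube([63, 63, 395]);


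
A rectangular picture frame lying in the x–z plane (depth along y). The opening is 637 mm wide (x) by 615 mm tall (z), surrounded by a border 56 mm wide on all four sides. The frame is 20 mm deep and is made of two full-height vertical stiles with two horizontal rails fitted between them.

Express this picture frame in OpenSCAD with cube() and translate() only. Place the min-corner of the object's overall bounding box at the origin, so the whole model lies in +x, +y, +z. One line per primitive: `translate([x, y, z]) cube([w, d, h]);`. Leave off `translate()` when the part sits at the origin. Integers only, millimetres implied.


cube([56, 20, 727]);
translate([693, 0, 0]) cube([56, 20, 727]);
translate([56, 0, 0]) cube([637, 20, 56]);
translate([56, 0, 671]) cube([637, 20, 56]);


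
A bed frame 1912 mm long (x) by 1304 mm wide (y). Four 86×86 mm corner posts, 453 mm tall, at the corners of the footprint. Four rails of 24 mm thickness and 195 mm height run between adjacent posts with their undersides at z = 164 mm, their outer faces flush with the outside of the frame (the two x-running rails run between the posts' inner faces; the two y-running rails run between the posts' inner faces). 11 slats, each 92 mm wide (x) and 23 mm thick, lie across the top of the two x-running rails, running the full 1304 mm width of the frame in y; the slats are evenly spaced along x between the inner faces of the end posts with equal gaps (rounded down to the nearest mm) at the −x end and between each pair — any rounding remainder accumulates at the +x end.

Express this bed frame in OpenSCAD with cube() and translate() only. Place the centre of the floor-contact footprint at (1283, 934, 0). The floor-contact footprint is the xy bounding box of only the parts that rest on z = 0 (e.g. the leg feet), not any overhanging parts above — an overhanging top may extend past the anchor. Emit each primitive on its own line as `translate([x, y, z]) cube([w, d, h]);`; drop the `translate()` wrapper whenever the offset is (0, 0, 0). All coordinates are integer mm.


translate([327, 282, 0]) cube([86, 86, 453]);
translate([327, 1500, 0]) cube([86, 86, 453]);
translate([2153, 282, 0]) cube([86, 86, 453]);
translate([2153, 1500, 0]) cube([86, 86, 453]);
translate([413, 282, 164]) cube([1740, 24, 195]);
translate([413, 1562, 164]) cube([1740, 24, 195]);
translate([327, 368, 164]) cube([24, 1132, 195]);
translate([2215, 368, 164]) cube([24, 1132, 195]);
translate([473, 282, 359]) cube([92, 1304, 23]);
translate([625, 282, 359]) cube([92, 1304, 23]);
translate([777, 282, 359]) cube([92, 1304, 23]);
translate([929, 282, 359]) cube([92, 1304, 23]);
translate([1081, 282, 359]) cube([92, 1304, 23]);
translate([1233, 282, 359]) cube([92, 1304, 23]);
translate([1385, 282, 359]) cube([92, 1304, 23]);
translate([1537, 282, 359]) cube([92, 1304, 23]);
translate([1689, 282, 359]) cube([92, 1304, 23]);
translate([1841, 282, 359]) cube([92, 1304, 23]);
translate([1993, 282, 359]) cube([92, 1304, 23]);


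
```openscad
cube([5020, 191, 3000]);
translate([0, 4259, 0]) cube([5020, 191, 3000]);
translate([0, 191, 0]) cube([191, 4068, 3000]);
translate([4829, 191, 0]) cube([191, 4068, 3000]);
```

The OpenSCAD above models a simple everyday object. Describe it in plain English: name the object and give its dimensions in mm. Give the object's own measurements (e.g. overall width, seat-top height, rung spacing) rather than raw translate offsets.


The wall frame of a small rectangular building: four walls, each 3000 mm tall and 191 mm thick, enclosing a footprint 5020 mm (x) by 4450 mm (y) outside-to-outside, with no floor or roof. The front and back walls (the −y and +y sides) span the full width; the two side walls fit between them.


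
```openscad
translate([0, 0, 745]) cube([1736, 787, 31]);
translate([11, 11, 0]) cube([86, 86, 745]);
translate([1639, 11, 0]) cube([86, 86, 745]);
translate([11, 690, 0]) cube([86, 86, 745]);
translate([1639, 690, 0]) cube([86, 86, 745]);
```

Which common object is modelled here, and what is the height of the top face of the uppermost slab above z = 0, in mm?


A table. The table height is 776 mm.

A 1736×787×31 slab sits at z = 745 on four 86 mm square posts — a table. The top surface is at 745 + 31 = 776 mm.


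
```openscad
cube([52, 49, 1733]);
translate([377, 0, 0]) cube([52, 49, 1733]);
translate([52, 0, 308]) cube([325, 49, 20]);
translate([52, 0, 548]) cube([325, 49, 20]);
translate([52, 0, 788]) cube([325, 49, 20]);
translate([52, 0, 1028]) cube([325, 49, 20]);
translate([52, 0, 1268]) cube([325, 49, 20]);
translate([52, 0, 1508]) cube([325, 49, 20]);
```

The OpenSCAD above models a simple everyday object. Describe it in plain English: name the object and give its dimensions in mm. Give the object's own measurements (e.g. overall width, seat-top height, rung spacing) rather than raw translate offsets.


A straight ladder. Two 52×49 mm vertical rails, 1733 mm tall, stand 429 mm apart (outside-to-outside) with their front faces coplanar on the −y side. 6 rungs, each 49 mm deep and 20 mm tall, span between the inner faces of the rails, front faces flush with the rails. The lowest rung's underside is at z = 308 mm and rungs are spaced 240 mm apart (underside to underside).


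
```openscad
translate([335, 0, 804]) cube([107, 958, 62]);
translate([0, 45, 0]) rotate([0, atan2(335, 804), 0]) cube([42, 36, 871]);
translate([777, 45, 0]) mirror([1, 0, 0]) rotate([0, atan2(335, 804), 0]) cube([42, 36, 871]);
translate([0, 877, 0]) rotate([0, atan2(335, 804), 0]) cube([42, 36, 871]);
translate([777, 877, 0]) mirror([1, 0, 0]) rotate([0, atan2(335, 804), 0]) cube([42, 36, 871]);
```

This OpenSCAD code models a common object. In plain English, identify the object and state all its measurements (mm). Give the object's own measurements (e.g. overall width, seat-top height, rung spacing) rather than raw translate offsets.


A sawhorse. A 107×958×62 mm beam (x, y, z) sits on two A-frame leg pairs. Each pair is two raked legs of 42×36 mm section (36 mm along y) splaying symmetrically in x. Each leg rises 804 mm vertically over 335 mm of horizontal reach and is 871 mm long along its own axis. Every leg's outer bottom edge rests on the floor and its outer top edge meets a bottom edge of the beam — the left legs (tilting toward +x) meet the beam's −x bottom edge, the right legs (their mirror images, tilting toward −x) meet its +x bottom edge — so the leg tops tuck under the beam, the beam's underside is 804 mm above the floor, and the feet are 777 mm apart outside-to-outside with the beam centred between them. The two leg pairs are set in 45 mm from either end of the beam.


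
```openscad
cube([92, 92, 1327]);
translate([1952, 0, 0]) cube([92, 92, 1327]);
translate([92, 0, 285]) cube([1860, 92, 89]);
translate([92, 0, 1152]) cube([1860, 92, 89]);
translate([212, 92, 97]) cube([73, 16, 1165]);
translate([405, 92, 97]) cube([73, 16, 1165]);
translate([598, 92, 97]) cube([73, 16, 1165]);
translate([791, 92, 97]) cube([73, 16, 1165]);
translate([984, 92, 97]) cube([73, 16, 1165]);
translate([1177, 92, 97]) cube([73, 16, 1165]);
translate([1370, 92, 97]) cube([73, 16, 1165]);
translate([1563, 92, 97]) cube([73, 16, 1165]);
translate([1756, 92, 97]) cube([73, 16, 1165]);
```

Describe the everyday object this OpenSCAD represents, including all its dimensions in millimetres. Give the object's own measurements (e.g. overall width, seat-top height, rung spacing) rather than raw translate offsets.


A fence section. Two 92×92 mm posts, 1327 mm tall, stand on the floor with a clear span of 1860 mm between their inner faces. Two horizontal rails of 92×89 mm section span the gap between the posts with their undersides at z = 285 mm and z = 1152 mm, flush with the posts' −y face. 9 pickets, each 73 mm wide, 16 mm thick and 1165 mm tall, are fixed to the +y face of the rails with their bottoms at z = 97 mm, spaced across the span with a 120 mm gap after the −x post and between neighbouring pickets, with 123 mm left before the +x post.


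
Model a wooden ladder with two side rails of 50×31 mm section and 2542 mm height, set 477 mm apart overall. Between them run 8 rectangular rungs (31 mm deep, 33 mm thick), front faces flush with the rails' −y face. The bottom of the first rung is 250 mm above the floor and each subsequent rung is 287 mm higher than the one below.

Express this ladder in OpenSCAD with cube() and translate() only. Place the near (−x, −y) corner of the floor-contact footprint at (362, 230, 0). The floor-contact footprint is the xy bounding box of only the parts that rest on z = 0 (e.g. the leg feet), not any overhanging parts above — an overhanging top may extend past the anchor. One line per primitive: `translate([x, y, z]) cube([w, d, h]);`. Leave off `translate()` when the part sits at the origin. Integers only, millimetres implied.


translate([362, 230, 0]) cube([50, 31, 2542]);
translate([789, 230, 0]) cube([50, 31, 2542]);
translate([412, 230, 250]) cube([377, 31, 33]);
translate([412, 230, 537]) cube([377, 31, 33]);
translate([412, 230, 824]) cube([377, 31, 33]);
translate([412, 230, 1111]) cube([377, 31, 33]);
translate([412, 230, 1398]) cube([377, 31, 33]);
translate([412, 230, 1685]) cube([377, 31, 33]);
translate([412, 230, 1972]) cube([377, 31, 33]);
translate([412, 230, 2259]) cube([377, 31, 33]);


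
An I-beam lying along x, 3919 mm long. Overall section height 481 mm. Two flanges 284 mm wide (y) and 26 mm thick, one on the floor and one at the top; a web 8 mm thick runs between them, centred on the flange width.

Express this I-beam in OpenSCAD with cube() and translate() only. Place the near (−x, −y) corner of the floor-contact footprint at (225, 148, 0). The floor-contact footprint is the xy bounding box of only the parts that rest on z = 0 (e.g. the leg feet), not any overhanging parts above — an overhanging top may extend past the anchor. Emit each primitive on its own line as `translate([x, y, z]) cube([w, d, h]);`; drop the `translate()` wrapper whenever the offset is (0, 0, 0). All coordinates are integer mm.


translate([225, 148, 0]) cube([3919, 284, 26]);
translate([225, 286, 26]) cube([3919, 8, 429]);
translate([225, 148, 455]) cube([3919, 284, 26]);


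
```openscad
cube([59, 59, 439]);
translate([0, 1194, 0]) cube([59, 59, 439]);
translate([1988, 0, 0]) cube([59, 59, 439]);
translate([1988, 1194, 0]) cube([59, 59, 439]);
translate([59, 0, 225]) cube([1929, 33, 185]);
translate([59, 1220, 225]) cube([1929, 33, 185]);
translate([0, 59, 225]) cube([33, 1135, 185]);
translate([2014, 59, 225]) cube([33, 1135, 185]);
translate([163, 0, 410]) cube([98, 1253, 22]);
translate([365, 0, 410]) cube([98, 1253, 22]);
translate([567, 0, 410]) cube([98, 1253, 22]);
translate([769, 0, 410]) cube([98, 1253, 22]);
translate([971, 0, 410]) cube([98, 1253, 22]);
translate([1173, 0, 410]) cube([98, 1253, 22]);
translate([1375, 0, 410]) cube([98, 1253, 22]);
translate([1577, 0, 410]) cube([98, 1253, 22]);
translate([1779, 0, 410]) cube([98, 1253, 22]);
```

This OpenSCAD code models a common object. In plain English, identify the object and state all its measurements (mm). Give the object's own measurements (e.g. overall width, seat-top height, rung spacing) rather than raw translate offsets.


A bed frame 2047 mm long (x) by 1253 mm wide (y). Four 59×59 mm corner posts, 439 mm tall, at the corners of the footprint. Four rails of 33 mm thickness and 185 mm height run between adjacent posts with their undersides at z = 225 mm, their outer faces flush with the outside of the frame (the two x-running rails run between the posts' inner faces; the two y-running rails run between the posts' inner faces). 9 slats, each 98 mm wide (x) and 22 mm thick, lie across the top of the two x-running rails, running the full 1253 mm width of the frame in y; along x they sit between the end posts with a 104 mm gap after the −x posts and between neighbouring slats, leaving 111 mm before the +x posts.


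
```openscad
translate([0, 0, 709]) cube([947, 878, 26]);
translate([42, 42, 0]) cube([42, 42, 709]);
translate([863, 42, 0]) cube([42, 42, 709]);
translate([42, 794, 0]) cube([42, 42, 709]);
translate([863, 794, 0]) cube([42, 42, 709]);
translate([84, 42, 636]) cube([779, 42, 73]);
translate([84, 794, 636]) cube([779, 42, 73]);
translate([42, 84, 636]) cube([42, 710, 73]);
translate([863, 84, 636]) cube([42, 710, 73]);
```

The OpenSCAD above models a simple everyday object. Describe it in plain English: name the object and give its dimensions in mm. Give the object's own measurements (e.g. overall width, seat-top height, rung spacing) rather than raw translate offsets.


A rectangular dining table. The top is 947×878×26 mm with its upper surface at z = 735 mm. It stands on four 42×42 mm square legs, each inset 42 mm from the nearest pair of top edges, running from the floor to the underside of the top. Four apron rails, 42 mm thick and 73 mm tall, run between adjacent legs with their top edges flush with the underside of the top and their outer faces flush with the legs' outer faces.


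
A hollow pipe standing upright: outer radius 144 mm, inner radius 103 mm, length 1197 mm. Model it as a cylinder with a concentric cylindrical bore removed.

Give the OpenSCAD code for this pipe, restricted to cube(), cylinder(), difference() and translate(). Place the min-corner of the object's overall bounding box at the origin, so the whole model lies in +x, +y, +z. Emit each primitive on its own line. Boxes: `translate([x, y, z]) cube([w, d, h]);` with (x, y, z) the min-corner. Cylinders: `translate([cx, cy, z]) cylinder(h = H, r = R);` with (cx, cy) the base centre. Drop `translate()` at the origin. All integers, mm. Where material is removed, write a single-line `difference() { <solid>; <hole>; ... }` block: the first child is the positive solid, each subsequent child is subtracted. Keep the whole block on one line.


difference() { translate([144, 144, 0]) cylinder(h = 1197, r = 144); translate([144, 144, 0]) cylinder(h = 1197, r = 103); }


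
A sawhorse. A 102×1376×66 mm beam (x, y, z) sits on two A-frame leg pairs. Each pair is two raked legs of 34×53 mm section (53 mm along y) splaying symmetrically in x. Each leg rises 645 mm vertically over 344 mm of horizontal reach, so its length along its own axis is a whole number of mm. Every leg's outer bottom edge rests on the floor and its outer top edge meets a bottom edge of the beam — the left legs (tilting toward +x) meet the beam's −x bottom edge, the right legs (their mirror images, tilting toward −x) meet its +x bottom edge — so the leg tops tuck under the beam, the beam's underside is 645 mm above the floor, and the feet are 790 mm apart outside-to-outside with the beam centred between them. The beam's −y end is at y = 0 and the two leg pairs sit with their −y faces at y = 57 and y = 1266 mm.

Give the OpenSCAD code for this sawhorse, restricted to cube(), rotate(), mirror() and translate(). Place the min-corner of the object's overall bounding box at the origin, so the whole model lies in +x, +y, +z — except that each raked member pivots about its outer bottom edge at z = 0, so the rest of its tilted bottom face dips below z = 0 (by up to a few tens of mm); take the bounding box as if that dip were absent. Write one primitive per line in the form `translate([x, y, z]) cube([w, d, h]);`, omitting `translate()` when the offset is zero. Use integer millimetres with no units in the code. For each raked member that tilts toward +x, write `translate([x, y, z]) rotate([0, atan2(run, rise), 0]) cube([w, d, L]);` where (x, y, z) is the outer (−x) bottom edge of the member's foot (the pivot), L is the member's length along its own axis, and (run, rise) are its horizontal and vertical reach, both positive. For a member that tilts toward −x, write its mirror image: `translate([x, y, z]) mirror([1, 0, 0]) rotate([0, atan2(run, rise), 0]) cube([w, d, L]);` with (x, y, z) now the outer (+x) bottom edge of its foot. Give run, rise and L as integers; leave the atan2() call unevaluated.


translate([344, 0, 645]) cube([102, 1376, 66]);
translate([0, 57, 0]) rotate([0, atan2(344, 645), 0]) cube([34, 53, 731]);
translate([790, 57, 0]) mirror([1, 0, 0]) rotate([0, atan2(344, 645), 0]) cube([34, 53, 731]);
translate([0, 1266, 0]) rotate([0, atan2(344, 645), 0]) cube([34, 53, 731]);
translate([790, 1266, 0]) mirror([1, 0, 0]) rotate([0, atan2(344, 645), 0]) cube([34, 53, 731]);


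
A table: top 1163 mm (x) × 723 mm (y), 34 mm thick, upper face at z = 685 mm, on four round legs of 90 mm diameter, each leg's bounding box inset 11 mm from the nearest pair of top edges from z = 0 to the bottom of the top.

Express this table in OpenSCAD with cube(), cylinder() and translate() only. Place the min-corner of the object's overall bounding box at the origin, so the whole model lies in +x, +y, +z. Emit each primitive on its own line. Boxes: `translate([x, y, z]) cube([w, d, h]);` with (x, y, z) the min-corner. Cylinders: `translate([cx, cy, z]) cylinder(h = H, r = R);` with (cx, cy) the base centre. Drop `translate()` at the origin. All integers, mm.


// leg_h = 685 - 34 = 651
translate([0, 0, 651]) cube([1163, 723, 34]);
translate([56, 56, 0]) cylinder(h = 651, r = 45);
translate([1107, 56, 0]) cylinder(h = 651, r = 45);
translate([56, 667, 0]) cylinder(h = 651, r = 45);
translate([1107, 667, 0]) cylinder(h = 651, r = 45);


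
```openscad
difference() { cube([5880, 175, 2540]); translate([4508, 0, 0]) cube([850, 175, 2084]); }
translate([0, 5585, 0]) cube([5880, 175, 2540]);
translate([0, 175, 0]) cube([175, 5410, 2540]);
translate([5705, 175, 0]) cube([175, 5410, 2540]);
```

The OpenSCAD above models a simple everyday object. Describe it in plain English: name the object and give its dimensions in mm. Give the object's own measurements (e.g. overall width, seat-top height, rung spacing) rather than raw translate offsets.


A single room: four walls, each 2540 mm tall and 175 mm thick, enclosing an outside footprint 5880×5760 mm (x × y), no floor or roof. The front and back walls (−y and +y sides) run the full x-width; the side walls fit between their inner faces. A door opening 850 mm wide and 2084 mm tall is cut through the front wall from the floor up, its −x edge 4508 mm from the wall's −x end.


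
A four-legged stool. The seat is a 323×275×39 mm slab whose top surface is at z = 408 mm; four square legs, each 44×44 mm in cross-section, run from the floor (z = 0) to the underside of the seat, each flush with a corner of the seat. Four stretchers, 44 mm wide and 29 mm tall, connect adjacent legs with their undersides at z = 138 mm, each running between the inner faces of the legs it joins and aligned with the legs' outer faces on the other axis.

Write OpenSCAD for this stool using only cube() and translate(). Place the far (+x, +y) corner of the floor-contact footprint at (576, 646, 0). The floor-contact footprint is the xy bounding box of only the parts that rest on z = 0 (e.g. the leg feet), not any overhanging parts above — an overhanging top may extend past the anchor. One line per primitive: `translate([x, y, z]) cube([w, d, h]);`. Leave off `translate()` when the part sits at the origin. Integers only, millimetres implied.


translate([253, 371, 369]) cube([323, 275, 39]);
translate([253, 371, 0]) cube([44, 44, 369]);
translate([532, 371, 0]) cube([44, 44, 369]);
translate([253, 602, 0]) cube([44, 44, 369]);
translate([532, 602, 0]) cube([44, 44, 369]);
translate([297, 371, 138]) cube([235, 44, 29]);
translate([297, 602, 138]) cube([235, 44, 29]);
translate([253, 415, 138]) cube([44, 187, 29]);
translate([532, 415, 138]) cube([44, 187, 29]);


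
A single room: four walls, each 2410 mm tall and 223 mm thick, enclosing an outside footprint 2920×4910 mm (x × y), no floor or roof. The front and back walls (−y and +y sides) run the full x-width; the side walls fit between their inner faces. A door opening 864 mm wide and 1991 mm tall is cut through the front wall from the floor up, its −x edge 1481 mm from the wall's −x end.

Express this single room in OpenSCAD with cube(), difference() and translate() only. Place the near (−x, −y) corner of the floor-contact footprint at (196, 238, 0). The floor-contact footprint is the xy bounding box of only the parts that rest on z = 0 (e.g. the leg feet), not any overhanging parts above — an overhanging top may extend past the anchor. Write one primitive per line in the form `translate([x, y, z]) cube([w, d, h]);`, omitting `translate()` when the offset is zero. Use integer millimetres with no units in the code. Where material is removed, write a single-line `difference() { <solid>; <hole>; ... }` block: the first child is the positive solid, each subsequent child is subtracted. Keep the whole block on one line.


difference() { translate([196, 238, 0]) cube([2920, 223, 2410]); translate([1677, 238, 0]) cube([864, 223, 1991]); }
translate([196, 4925, 0]) cube([2920, 223, 2410]);
translate([196, 461, 0]) cube([223, 4464, 2410]);
translate([2893, 461, 0]) cube([223, 4464, 2410]);


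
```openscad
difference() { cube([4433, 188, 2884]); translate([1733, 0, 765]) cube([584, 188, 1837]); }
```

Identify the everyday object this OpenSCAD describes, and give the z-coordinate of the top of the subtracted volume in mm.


A wall with a window opening. The window head height is 2602 mm.

A wall with a rectangular opening subtracted — a window. Sill at z = 765, opening 1837 mm tall, so the head is at 765 + 1837 = 2602 mm.


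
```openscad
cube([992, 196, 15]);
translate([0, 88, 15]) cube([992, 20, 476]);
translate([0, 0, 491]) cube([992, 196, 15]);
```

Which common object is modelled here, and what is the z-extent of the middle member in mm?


An I-beam. The web height is 476 mm.

Two wide flanges with a thin centred web — an I-beam. Overall 506 mm minus two 15 mm flanges gives a web of 506 − 2·15 = 476 mm.


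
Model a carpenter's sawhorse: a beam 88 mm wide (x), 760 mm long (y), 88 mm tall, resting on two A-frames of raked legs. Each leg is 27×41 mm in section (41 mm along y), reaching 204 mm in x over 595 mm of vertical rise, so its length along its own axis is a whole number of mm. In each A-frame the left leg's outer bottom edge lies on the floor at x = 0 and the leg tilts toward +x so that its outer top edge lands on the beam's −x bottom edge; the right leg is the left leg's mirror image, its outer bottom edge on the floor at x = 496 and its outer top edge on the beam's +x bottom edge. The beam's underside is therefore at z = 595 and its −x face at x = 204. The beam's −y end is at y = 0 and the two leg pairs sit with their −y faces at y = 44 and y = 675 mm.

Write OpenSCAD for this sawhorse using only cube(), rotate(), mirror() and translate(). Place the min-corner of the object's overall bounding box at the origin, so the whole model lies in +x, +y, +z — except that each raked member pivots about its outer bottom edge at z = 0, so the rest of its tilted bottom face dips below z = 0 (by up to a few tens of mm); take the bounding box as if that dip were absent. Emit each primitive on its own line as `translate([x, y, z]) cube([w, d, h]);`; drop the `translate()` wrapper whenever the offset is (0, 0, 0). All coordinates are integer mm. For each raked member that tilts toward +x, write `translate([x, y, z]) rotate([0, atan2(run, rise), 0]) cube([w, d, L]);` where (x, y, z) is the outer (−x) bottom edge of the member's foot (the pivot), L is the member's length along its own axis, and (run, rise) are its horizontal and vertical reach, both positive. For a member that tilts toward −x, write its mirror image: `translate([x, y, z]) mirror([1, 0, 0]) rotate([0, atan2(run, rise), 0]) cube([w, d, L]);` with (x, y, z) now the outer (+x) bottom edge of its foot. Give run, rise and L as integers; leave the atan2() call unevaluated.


translate([204, 0, 595]) cube([88, 760, 88]);
translate([0, 44, 0]) rotate([0, atan2(204, 595), 0]) cube([27, 41, 629]);
translate([496, 44, 0]) mirror([1, 0, 0]) rotate([0, atan2(204, 595), 0]) cube([27, 41, 629]);
translate([0, 675, 0]) rotate([0, atan2(204, 595), 0]) cube([27, 41, 629]);
translate([496, 675, 0]) mirror([1, 0, 0]) rotate([0, atan2(204, 595), 0]) cube([27, 41, 629]);


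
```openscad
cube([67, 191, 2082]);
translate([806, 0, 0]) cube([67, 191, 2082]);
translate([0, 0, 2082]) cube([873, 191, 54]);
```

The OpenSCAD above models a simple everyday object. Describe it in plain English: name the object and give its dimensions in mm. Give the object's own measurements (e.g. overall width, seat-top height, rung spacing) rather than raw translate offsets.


A door frame. The clear opening is 739 mm wide and 2082 mm high. Two 67 mm wide jambs, 191 mm deep, stand either side of the opening from the floor to the top of the opening. A 54 mm thick head sits across the top of both jambs, spanning the full outside width of the frame.


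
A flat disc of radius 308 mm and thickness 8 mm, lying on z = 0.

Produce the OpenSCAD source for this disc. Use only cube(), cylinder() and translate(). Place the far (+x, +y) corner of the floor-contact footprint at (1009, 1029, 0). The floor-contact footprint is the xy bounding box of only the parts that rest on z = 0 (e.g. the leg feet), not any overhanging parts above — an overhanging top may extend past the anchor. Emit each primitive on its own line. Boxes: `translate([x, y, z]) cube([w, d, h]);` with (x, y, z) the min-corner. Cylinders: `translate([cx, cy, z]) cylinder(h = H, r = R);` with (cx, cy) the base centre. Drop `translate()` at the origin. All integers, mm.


translate([701, 721, 0]) cylinder(h = 8, r = 308);


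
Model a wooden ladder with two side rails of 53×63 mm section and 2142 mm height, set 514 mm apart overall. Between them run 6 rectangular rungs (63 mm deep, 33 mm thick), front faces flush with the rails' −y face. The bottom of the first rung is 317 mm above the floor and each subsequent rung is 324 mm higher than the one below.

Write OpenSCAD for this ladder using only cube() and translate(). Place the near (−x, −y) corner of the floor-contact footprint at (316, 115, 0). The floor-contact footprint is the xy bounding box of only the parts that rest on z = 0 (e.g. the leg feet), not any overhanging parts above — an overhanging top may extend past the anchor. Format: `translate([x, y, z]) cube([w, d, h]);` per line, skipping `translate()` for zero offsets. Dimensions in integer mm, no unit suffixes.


translate([316, 115, 0]) cube([53, 63, 2142]);
translate([777, 115, 0]) cube([53, 63, 2142]);
translate([369, 115, 317]) cube([408, 63, 33]);
translate([369, 115, 641]) cube([408, 63, 33]);
translate([369, 115, 965]) cube([408, 63, 33]);
translate([369, 115, 1289]) cube([408, 63, 33]);
translate([369, 115, 1613]) cube([408, 63, 33]);
translate([369, 115, 1937]) cube([408, 63, 33]);


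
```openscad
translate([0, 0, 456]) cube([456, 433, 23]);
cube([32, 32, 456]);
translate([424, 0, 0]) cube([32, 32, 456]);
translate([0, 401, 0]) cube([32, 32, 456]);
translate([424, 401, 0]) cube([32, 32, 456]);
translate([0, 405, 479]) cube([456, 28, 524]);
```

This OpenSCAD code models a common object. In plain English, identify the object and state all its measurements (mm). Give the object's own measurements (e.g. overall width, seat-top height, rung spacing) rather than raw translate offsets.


A chair. The seat is a 456×433×23 mm slab with its top at z = 479 mm, on four 32×32 mm corner legs (flush with the seat edges, standing on z = 0). A flat backrest 28 mm thick, 524 mm tall, spans the full seat width and rises from the seat top along its +y edge, rear face flush with the rear of the seat.


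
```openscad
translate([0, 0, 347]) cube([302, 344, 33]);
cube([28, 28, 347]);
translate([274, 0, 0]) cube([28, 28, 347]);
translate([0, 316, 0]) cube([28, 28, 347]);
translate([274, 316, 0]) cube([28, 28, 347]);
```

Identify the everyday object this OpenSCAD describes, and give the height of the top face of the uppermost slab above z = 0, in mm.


A stool. The seat height is 380 mm.

A 302×344×33 slab at z = 347 on four corner posts — a stool. The seat top is 347 + 33 = 380 mm.


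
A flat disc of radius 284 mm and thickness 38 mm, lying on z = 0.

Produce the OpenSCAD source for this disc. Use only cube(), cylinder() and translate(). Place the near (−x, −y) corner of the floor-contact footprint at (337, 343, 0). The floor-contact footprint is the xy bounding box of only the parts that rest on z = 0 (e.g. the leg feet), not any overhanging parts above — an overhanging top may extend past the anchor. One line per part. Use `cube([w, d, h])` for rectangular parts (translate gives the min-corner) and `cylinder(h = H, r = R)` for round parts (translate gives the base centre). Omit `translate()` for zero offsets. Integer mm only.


translate([621, 627, 0]) cylinder(h = 38, r = 284);


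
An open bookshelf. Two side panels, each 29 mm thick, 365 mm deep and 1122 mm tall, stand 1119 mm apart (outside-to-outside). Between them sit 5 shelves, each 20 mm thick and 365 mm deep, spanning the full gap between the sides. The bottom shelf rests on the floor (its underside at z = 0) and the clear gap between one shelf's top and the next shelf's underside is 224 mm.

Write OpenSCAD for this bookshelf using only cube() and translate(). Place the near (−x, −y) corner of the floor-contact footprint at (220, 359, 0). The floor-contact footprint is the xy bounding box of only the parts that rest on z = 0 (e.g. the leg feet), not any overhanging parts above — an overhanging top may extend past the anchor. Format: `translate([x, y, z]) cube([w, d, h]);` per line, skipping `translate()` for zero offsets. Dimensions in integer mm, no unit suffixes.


translate([220, 359, 0]) cube([29, 365, 1122]);
translate([1310, 359, 0]) cube([29, 365, 1122]);
translate([249, 359, 0]) cube([1061, 365, 20]);
translate([249, 359, 244]) cube([1061, 365, 20]);
translate([249, 359, 488]) cube([1061, 365, 20]);
translate([249, 359, 732]) cube([1061, 365, 20]);
translate([249, 359, 976]) cube([1061, 365, 20]);


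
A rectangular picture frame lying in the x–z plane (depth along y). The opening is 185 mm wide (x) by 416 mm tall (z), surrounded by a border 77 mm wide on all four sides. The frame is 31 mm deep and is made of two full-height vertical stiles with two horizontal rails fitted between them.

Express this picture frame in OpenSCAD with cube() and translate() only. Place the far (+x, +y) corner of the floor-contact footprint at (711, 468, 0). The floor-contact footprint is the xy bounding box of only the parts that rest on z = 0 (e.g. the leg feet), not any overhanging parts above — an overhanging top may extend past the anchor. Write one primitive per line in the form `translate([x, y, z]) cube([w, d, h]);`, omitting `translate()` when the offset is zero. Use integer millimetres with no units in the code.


translate([372, 437, 0]) cube([77, 31, 570]);
translate([634, 437, 0]) cube([77, 31, 570]);
translate([449, 437, 0]) cube([185, 31, 77]);
translate([449, 437, 493]) cube([185, 31, 77]);


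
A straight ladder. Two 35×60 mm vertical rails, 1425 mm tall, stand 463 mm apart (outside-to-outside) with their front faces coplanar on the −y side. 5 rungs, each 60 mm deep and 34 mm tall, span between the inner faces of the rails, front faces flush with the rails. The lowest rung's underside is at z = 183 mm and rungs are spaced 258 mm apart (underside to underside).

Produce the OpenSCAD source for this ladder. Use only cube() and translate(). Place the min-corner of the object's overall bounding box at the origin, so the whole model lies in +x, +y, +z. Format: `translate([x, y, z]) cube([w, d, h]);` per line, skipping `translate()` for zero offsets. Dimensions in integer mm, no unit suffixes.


cube([35, 60, 1425]);
translate([428, 0, 0]) cube([35, 60, 1425]);
translate([35, 0, 183]) cube([393, 60, 34]);
translate([35, 0, 441]) cube([393, 60, 34]);
translate([35, 0, 699]) cube([393, 60, 34]);
translate([35, 0, 957]) cube([393, 60, 34]);
translate([35, 0, 1215]) cube([393, 60, 34]);


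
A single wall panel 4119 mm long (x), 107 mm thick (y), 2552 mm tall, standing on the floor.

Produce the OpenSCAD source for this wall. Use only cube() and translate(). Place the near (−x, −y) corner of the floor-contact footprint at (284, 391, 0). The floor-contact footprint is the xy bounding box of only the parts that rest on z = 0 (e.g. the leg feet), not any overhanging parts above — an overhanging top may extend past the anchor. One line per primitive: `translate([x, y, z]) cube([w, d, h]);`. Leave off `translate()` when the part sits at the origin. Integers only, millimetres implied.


translate([284, 391, 0]) cube([4119, 107, 2552]);


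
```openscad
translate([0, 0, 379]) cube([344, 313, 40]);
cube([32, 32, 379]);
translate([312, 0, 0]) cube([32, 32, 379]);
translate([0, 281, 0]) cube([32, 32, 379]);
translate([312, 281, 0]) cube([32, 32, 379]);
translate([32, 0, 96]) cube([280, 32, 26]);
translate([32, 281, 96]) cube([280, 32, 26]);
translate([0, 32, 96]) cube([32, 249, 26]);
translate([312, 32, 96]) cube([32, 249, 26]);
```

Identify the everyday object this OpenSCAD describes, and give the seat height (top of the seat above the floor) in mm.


A stool. The seat height is 419 mm.

A 344×313×40 slab at z = 379 on four corner posts — a stool. The seat top is 379 + 40 = 419 mm.


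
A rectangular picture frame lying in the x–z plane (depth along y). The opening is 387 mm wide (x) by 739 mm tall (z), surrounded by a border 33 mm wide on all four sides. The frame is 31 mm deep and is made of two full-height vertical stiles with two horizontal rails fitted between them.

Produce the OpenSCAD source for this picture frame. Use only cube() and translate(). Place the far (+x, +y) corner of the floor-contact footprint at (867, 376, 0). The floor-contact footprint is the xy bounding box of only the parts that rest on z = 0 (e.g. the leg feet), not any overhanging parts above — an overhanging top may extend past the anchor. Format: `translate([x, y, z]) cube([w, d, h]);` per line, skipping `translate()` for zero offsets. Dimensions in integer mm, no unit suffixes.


translate([414, 345, 0]) cube([33, 31, 805]);
translate([834, 345, 0]) cube([33, 31, 805]);
translate([447, 345, 0]) cube([387, 31, 33]);
translate([447, 345, 772]) cube([387, 31, 33]);


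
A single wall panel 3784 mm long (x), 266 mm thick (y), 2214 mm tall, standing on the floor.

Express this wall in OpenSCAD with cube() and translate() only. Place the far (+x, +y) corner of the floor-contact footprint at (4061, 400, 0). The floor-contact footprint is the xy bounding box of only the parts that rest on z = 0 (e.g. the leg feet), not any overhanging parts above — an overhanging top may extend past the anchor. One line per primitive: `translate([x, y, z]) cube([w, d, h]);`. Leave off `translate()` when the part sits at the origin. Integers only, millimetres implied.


translate([277, 134, 0]) cube([3784, 266, 2214]);


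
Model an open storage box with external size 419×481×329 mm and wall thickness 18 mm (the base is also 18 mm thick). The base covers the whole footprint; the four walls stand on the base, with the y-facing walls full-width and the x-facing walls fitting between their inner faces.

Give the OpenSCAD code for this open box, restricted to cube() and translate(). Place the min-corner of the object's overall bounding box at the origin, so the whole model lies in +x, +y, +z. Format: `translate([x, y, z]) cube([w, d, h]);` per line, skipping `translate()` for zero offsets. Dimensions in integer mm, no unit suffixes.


cube([419, 481, 18]);
translate([0, 0, 18]) cube([419, 18, 311]);
translate([0, 463, 18]) cube([419, 18, 311]);
translate([0, 18, 18]) cube([18, 445, 311]);
translate([401, 18, 18]) cube([18, 445, 311]);


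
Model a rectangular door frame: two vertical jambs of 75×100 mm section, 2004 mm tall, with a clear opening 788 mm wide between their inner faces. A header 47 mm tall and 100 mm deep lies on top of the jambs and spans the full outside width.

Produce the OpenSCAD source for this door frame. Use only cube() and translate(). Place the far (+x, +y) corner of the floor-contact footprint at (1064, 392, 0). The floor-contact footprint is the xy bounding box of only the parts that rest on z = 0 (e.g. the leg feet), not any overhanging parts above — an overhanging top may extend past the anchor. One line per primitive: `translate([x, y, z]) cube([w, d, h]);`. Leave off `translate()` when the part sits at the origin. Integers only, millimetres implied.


translate([126, 292, 0]) cube([75, 100, 2004]);
translate([989, 292, 0]) cube([75, 100, 2004]);
translate([126, 292, 2004]) cube([938, 100, 47]);


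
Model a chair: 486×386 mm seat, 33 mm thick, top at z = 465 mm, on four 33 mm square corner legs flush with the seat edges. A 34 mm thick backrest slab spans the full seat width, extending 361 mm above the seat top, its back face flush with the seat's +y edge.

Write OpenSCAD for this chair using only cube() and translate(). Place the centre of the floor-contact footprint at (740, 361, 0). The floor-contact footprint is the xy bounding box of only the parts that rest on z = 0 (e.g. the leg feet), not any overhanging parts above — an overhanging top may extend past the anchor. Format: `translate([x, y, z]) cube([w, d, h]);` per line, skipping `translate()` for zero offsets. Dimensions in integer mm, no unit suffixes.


translate([497, 168, 432]) cube([486, 386, 33]);
translate([497, 168, 0]) cube([33, 33, 432]);
translate([950, 168, 0]) cube([33, 33, 432]);
translate([497, 521, 0]) cube([33, 33, 432]);
translate([950, 521, 0]) cube([33, 33, 432]);
translate([497, 520, 465]) cube([486, 34, 361]);
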